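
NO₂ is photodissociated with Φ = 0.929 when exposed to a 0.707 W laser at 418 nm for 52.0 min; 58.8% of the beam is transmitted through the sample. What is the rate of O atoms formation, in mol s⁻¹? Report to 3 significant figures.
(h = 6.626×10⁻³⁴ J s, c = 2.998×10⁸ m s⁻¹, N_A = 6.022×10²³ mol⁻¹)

9.46×10⁻⁷ mol s⁻¹

Photon energy at 418 nm: hc/λ = (6.626×10⁻³⁴)(2.998×10⁸)/(418×10⁻⁹) = 4.752×10⁻¹⁹ J.
Energy delivered: (0.707 W)(3120 s) = 2206 J.
Photons incident: 2206 / 4.752×10⁻¹⁹ = 4.642×10²¹, i.e. 4.642×10²¹/6.022×10²³ = 0.007708 mol.
Fraction absorbed: 1 − 58.8/100 = 0.4120.
Photons absorbed: 0.4120 × 0.007708 = 0.003176 mol.
Product formed: 0.929 × 0.003176 = 0.002951 mol.
Rate: 0.002951 / 3120 s = 9.46×10⁻⁷ mol s⁻¹.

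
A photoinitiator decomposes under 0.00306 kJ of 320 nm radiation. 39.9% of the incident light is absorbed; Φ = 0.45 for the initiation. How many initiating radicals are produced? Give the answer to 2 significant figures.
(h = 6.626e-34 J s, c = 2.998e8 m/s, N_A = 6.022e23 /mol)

8.9e17 initiating radicals

Photon energy at 320 nm: hc/λ = (6.626e-34)(2.998e8)/(320e-9) = 6.208e-19 J.
Incident energy: 0.00306 kJ = 3.06 J.
Photons incident: 3.06 / 6.208e-19 = 4.929e18, i.e. 4.929e18/6.022e23 = 8.185e-6 mol.
Photons absorbed: 0.399 × 8.185e-6 = 3.266e-6 mol.
Product: Φ × n_abs = 0.45 × 3.266e-6 = 1.470e-6 mol.
As a count: 1.470e-6 × 6.022e23 = 8.9e17.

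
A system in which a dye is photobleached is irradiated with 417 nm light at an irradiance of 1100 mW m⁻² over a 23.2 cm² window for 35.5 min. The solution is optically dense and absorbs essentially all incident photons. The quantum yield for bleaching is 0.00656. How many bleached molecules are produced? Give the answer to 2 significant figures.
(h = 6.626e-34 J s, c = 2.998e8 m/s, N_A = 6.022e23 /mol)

7.5e16 bleached molecules

Photon energy at 417 nm: hc/λ = (6.626e-34)(2.998e8)/(417e-9) = 4.764e-19 J.
Energy delivered: (1100 mW m⁻²)(23.2e-4 m²)(2130 s) = 5.436 J.
Photons incident: 5.436 / 4.764e-19 = 1.141e19, i.e. 1.141e19/6.022e23 = 1.895e-5 mol.
Product: Φ × n_abs = 0.00656 × 1.895e-5 = 1.243e-7 mol.
As a count: 1.243e-7 × 6.022e23 = 7.5e16.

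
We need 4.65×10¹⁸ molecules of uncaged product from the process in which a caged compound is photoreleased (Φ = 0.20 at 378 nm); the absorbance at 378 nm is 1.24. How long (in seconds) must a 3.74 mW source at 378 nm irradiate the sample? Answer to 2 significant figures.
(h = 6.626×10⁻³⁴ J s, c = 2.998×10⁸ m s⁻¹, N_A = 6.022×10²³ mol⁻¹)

t ≈ 3500 s

Product: 4.65×10¹⁸ / 6.022×10²³ = 7.722×10⁻⁶ mol.
Photons that must be absorbed: 7.722×10⁻⁶ / 0.20 = 3.861×10⁻⁵ mol.
Fraction absorbed: 1 − 10^(−1.24) = 0.9425.
Incident photons needed: 3.861×10⁻⁵ / 0.9425 = 4.097×10⁻⁵ mol.
Photon energy: hc/λ = 5.255×10⁻¹⁹ J; per mole, 3.165×10⁵ J mol⁻¹.
Energy required: 4.097×10⁻⁵ × 3.165×10⁵ = 12.97 J.
Time: 12.97 J / 0.00374 W = 3500 s.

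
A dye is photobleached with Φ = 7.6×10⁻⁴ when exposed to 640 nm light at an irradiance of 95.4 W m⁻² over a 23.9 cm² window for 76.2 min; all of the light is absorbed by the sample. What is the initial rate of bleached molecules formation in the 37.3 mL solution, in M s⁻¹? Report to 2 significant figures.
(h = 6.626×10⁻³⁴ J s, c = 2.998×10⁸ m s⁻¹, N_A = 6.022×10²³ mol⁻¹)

Photon energy at 640 nm: hc/λ = (6.626×10⁻³⁴)(2.998×10⁸)/(640×10⁻⁹) = 3.104×10⁻¹⁹ J.
Energy delivered: (95.4 W m⁻²)(23.9×10⁻⁴ m²)(4572 s) = 1042 J.
Photons incident: 1042 / 3.104×10⁻¹⁹ = 3.357×10²¹, i.e. 3.357×10²¹/6.022×10²³ = 0.005575 mol.
Product formed: 7.6×10⁻⁴ × 0.005575 = 4.237×10⁻⁶ mol.
Rate: 4.237×10⁻⁶ mol / (4572 s × 0.0373 L) = 2.5×10⁻⁸ M s⁻¹.

2.5×10⁻⁸ M s⁻¹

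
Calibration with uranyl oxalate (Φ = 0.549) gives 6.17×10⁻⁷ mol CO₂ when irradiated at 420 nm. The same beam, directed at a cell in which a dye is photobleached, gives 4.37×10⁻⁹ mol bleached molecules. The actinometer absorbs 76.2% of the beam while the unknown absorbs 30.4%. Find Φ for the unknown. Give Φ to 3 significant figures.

Photons absorbed by the actinometer: 6.17×10⁻⁷ / 0.549 = 1.124×10⁻⁶ mol.
Incident flux: 1.124×10⁻⁶ / 0.762 = 1.475×10⁻⁶ einstein.
Absorbed by unknown: 0.304 × 1.475×10⁻⁶ = 4.484×10⁻⁷ mol.
Φ(unknown) = 4.37×10⁻⁹ / 4.484×10⁻⁷ = 0.00975.

Φ = 0.00975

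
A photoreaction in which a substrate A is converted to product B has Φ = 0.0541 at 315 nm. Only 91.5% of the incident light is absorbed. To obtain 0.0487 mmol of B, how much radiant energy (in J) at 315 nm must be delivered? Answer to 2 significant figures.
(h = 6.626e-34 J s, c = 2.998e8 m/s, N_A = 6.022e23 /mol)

Product: 0.0487 mmol = 4.87e-5 mol.
Photons that must be absorbed: 4.87e-5 / 0.0541 = 9.002e-4 mol.
Incident photons needed: 9.002e-4 / 0.915 = 9.838e-4 mol.
Photon energy: hc/λ = 6.306e-19 J; per mole, 3.797e5 J mol⁻¹.
Energy required: 9.838e-4 × 3.797e5 = 370 J.

370 J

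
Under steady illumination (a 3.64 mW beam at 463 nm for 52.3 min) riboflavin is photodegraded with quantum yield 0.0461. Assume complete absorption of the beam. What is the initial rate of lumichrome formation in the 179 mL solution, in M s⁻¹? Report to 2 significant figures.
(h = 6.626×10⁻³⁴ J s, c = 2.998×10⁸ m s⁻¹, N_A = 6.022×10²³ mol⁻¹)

Photon energy at 463 nm: hc/λ = (6.626×10⁻³⁴)(2.998×10⁸)/(463×10⁻⁹) = 4.290×10⁻¹⁹ J.
Energy delivered: (3.64 mW)(3138 s) = 11.42 J.
Photons incident: 11.42 / 4.290×10⁻¹⁹ = 2.662×10¹⁹, i.e. 2.662×10¹⁹/6.022×10²³ = 4.420×10⁻⁵ mol.
Product formed: 0.0461 × 4.420×10⁻⁵ = 2.038×10⁻⁶ mol.
Rate: 2.038×10⁻⁶ mol / (3138 s × 0.179 L) = 3.6×10⁻⁹ M s⁻¹.

3.6×10⁻⁹ M s⁻¹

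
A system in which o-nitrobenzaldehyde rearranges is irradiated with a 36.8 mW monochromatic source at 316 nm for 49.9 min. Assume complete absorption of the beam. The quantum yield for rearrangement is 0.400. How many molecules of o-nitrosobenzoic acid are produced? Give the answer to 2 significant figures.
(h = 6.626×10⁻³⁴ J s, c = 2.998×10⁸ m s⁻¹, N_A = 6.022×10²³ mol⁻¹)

Photon energy at 316 nm: hc/λ = (6.626×10⁻³⁴)(2.998×10⁸)/(316×10⁻⁹) = 6.286×10⁻¹⁹ J.
Energy delivered: (36.8 mW)(2994 s) = 110.2 J.
Photons incident: 110.2 / 6.286×10⁻¹⁹ = 1.753×10²⁰, i.e. 1.753×10²⁰/6.022×10²³ = 2.911×10⁻⁴ mol.
Product: Φ × n_abs = 0.400 × 2.911×10⁻⁴ = 1.164×10⁻⁴ mol.
As a count: 1.164×10⁻⁴ × 6.022×10²³ = 7.0×10¹⁹.

7.0×10¹⁹ molecules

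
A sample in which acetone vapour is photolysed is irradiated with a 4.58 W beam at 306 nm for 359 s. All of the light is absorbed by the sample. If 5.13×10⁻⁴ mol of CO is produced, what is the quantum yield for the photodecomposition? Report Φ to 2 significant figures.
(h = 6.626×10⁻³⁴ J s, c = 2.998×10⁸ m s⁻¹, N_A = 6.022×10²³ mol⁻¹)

Photon energy at 306 nm: hc/λ = (6.626×10⁻³⁴)(2.998×10⁸)/(306×10⁻⁹) = 6.492×10⁻¹⁹ J.
Energy delivered: (4.58 W)(359 s) = 1644 J.
Photons incident: 1644 / 6.492×10⁻¹⁹ = 2.532×10²¹, i.e. 2.532×10²¹/6.022×10²³ = 0.004205 mol.
Φ = 5.13×10⁻⁴ mol / 0.004205 mol photons = 0.12.

Φ = 0.12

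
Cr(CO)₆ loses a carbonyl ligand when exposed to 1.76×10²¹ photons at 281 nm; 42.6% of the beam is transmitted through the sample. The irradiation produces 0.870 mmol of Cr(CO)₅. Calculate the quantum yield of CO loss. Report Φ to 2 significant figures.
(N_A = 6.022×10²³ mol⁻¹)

Φ = 0.52

Product: 0.870 mmol = 8.70×10⁻⁴ mol.
Moles of photons: 1.76×10²¹ / 6.022×10²³ = 0.002923 mol.
Fraction absorbed: 1 − 42.6/100 = 0.5740.
Photons absorbed: 0.5740 × 0.002923 = 0.001678 mol.
Φ = 8.70×10⁻⁴ mol / 0.001678 mol photons = 0.52.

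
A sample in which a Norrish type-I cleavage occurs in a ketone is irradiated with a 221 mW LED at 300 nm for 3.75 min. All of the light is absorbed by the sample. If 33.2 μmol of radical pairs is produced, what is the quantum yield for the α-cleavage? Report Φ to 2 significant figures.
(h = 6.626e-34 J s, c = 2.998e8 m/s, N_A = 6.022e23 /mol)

Product: 33.2 μmol = 3.32e-5 mol.
Photon energy at 300 nm: hc/λ = (6.626e-34)(2.998e8)/(300e-9) = 6.622e-19 J.
Energy delivered: (221 mW)(225 s) = 49.73 J.
Photons incident: 49.73 / 6.622e-19 = 7.510e19, i.e. 7.510e19/6.022e23 = 1.247e-4 mol.
Φ = 3.32e-5 mol / 1.247e-4 mol photons = 0.27.

Φ = 0.27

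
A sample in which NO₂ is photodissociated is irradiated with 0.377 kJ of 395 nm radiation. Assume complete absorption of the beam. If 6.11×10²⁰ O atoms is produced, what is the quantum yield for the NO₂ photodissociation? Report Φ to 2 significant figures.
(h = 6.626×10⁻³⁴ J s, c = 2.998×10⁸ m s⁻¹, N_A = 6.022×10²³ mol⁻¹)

Φ = 0.82

Product: 6.11×10²⁰ / 6.022×10²³ = 0.001015 mol.
Photon energy at 395 nm: hc/λ = (6.626×10⁻³⁴)(2.998×10⁸)/(395×10⁻⁹) = 5.029×10⁻¹⁹ J.
Incident energy: 0.377 kJ = 377 J.
Photons incident: 377 / 5.029×10⁻¹⁹ = 7.497×10²⁰, i.e. 7.497×10²⁰/6.022×10²³ = 0.001245 mol.
Φ = 0.001015 mol / 0.001245 mol photons = 0.82.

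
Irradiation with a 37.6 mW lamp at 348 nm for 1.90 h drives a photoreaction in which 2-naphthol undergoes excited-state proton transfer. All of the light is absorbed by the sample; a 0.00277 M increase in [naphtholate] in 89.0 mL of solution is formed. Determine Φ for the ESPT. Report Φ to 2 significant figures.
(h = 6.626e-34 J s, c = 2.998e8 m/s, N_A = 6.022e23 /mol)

Product: (0.00277 M)(0.089 L) = 2.465e-4 mol.
Photon energy at 348 nm: hc/λ = (6.626e-34)(2.998e8)/(348e-9) = 5.708e-19 J.
Energy delivered: (37.6 mW)(6840 s) = 257.2 J.
Photons incident: 257.2 / 5.708e-19 = 4.506e20, i.e. 4.506e20/6.022e23 = 7.483e-4 mol.
Φ = 2.465e-4 mol / 7.483e-4 mol photons = 0.33.

Φ = 0.33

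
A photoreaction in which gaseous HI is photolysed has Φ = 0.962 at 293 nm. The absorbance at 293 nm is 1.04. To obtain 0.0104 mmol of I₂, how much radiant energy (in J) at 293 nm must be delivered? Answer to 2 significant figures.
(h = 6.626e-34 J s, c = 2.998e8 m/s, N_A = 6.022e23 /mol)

Product: 0.0104 mmol = 1.04e-5 mol.
Photons that must be absorbed: 1.04e-5 / 0.962 = 1.081e-5 mol.
Fraction absorbed: 1 − 10^(−1.04) = 0.9088.
Incident photons needed: 1.081e-5 / 0.9088 = 1.189e-5 mol.
Photon energy: hc/λ = 6.780e-19 J; per mole, 4.083e5 J mol⁻¹.
Energy required: 1.189e-5 × 4.083e5 = 4.9 J.

4.9 J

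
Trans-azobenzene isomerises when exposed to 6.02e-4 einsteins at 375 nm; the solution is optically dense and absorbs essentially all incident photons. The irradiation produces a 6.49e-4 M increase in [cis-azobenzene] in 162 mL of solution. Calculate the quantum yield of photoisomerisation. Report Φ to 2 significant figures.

Φ = 0.17

Product: (6.49e-4 M)(0.162 L) = 1.051e-4 mol.
Φ = 1.051e-4 mol / 6.02e-4 mol photons = 0.17.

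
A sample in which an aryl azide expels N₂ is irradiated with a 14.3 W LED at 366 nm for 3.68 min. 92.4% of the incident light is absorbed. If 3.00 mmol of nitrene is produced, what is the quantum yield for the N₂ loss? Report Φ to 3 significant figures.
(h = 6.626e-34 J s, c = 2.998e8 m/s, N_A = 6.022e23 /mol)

Product: 3.00 mmol = 0.00300 mol.
Photon energy at 366 nm: hc/λ = (6.626e-34)(2.998e8)/(366e-9) = 5.428e-19 J.
Energy delivered: (14.3 W)(220.8 s) = 3157 J.
Photons incident: 3157 / 5.428e-19 = 5.816e21, i.e. 5.816e21/6.022e23 = 0.009658 mol.
Photons absorbed: 0.924 × 0.009658 = 0.008924 mol.
Φ = 0.00300 mol / 0.008924 mol photons = 0.336.

Φ = 0.336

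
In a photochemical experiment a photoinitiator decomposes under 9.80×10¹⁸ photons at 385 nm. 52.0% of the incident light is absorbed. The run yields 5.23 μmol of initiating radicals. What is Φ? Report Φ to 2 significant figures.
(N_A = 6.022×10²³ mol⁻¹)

Φ = 0.62

Product: 5.23 μmol = 5.23×10⁻⁶ mol.
Moles of photons: 9.80×10¹⁸ / 6.022×10²³ = 1.627×10⁻⁵ mol.
Photons absorbed: 0.520 × 1.627×10⁻⁵ = 8.460×10⁻⁶ mol.
Φ = 5.23×10⁻⁶ mol / 8.460×10⁻⁶ mol photons = 0.62.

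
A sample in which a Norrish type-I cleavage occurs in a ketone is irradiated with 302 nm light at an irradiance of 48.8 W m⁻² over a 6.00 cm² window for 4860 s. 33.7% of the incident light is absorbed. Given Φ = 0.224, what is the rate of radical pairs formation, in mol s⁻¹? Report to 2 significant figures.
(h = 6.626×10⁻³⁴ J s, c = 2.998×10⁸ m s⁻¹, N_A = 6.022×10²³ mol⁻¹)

5.6×10⁻⁹ mol s⁻¹

Photon energy at 302 nm: hc/λ = (6.626×10⁻³⁴)(2.998×10⁸)/(302×10⁻⁹) = 6.578×10⁻¹⁹ J.
Energy delivered: (48.8 W m⁻²)(6.00×10⁻⁴ m²)(4860 s) = 142.3 J.
Photons incident: 142.3 / 6.578×10⁻¹⁹ = 2.163×10²⁰, i.e. 2.163×10²⁰/6.022×10²³ = 3.592×10⁻⁴ mol.
Photons absorbed: 0.337 × 3.592×10⁻⁴ = 1.211×10⁻⁴ mol.
Product formed: 0.224 × 1.211×10⁻⁴ = 2.713×10⁻⁵ mol.
Rate: 2.713×10⁻⁵ / 4860 s = 5.6×10⁻⁹ mol s⁻¹.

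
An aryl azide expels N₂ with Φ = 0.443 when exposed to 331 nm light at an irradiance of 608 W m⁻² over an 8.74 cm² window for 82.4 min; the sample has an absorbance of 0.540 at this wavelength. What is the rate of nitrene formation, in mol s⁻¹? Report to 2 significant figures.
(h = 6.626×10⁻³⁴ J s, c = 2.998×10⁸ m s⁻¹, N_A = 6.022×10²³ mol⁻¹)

4.6×10⁻⁷ mol s⁻¹

Photon energy at 331 nm: hc/λ = (6.626×10⁻³⁴)(2.998×10⁸)/(331×10⁻⁹) = 6.001×10⁻¹⁹ J.
Energy delivered: (608 W m⁻²)(8.74×10⁻⁴ m²)(4944 s) = 2627 J.
Photons incident: 2627 / 6.001×10⁻¹⁹ = 4.378×10²¹, i.e. 4.378×10²¹/6.022×10²³ = 0.007270 mol.
Fraction absorbed: 1 − 10^(−0.540) = 0.7116.
Photons absorbed: 0.7116 × 0.007270 = 0.005173 mol.
Product formed: 0.443 × 0.005173 = 0.002292 mol.
Rate: 0.002292 / 4944 s = 4.6×10⁻⁷ mol s⁻¹.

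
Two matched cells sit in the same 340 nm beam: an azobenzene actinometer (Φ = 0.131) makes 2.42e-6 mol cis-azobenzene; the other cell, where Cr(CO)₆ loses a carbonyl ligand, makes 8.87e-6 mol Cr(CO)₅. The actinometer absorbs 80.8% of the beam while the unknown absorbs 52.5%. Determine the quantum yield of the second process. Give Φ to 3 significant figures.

Photons absorbed by the actinometer: 2.42e-6 / 0.131 = 1.847e-5 mol.
Incident flux: 1.847e-5 / 0.808 = 2.286e-5 einstein.
Absorbed by unknown: 0.525 × 2.286e-5 = 1.200e-5 mol.
Φ(unknown) = 8.87e-6 / 1.200e-5 = 0.739.

Φ = 0.739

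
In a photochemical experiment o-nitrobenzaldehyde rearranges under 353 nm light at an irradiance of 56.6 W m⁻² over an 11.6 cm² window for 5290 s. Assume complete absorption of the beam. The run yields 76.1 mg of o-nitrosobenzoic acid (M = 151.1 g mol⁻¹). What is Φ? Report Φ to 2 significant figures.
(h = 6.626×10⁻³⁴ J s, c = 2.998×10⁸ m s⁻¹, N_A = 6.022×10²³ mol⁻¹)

Product: 76.1 mg / 151.1 g mol⁻¹ = 5.036×10⁻⁴ mol.
Photon energy at 353 nm: hc/λ = (6.626×10⁻³⁴)(2.998×10⁸)/(353×10⁻⁹) = 5.627×10⁻¹⁹ J.
Energy delivered: (56.6 W m⁻²)(11.6×10⁻⁴ m²)(5290 s) = 347.3 J.
Photons incident: 347.3 / 5.627×10⁻¹⁹ = 6.172×10²⁰, i.e. 6.172×10²⁰/6.022×10²³ = 0.001025 mol.
Φ = 5.036×10⁻⁴ mol / 0.001025 mol photons = 0.49.

Φ = 0.49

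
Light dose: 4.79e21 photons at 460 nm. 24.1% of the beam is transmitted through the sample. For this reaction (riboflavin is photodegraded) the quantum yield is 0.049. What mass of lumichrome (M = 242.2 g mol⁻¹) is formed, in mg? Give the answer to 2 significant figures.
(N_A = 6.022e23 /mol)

Moles of photons: 4.79e21 / 6.022e23 = 0.007954 mol.
Fraction absorbed: 1 − 24.1/100 = 0.7590.
Photons absorbed: 0.7590 × 0.007954 = 0.006037 mol.
Product: Φ × n_abs = 0.049 × 0.006037 = 2.958e-4 mol.
Mass: 2.958e-4 × 242.2 = 0.07164 g = 72 mg.

72 mg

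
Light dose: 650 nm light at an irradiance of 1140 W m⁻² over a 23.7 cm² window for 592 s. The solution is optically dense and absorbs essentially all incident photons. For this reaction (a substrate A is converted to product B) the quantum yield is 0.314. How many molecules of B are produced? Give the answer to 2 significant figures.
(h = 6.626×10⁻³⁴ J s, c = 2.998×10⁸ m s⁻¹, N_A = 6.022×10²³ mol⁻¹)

1.6×10²¹ molecules

Photon energy at 650 nm: hc/λ = (6.626×10⁻³⁴)(2.998×10⁸)/(650×10⁻⁹) = 3.056×10⁻¹⁹ J.
Energy delivered: (1140 W m⁻²)(23.7×10⁻⁴ m²)(592 s) = 1599 J.
Photons incident: 1599 / 3.056×10⁻¹⁹ = 5.232×10²¹, i.e. 5.232×10²¹/6.022×10²³ = 0.008688 mol.
Product: Φ × n_abs = 0.314 × 0.008688 = 0.002728 mol.
As a count: 0.002728 × 6.022×10²³ = 1.6×10²¹.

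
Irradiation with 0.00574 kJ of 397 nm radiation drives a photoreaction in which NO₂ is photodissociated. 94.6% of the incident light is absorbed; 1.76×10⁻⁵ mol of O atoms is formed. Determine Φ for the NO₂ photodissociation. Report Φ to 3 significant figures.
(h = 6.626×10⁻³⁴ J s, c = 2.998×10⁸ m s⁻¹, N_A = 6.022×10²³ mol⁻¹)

Φ = 0.977

Photon energy at 397 nm: hc/λ = (6.626×10⁻³⁴)(2.998×10⁸)/(397×10⁻⁹) = 5.004×10⁻¹⁹ J.
Incident energy: 0.00574 kJ = 5.74 J.
Photons incident: 5.74 / 5.004×10⁻¹⁹ = 1.147×10¹⁹, i.e. 1.147×10¹⁹/6.022×10²³ = 1.905×10⁻⁵ mol.
Photons absorbed: 0.946 × 1.905×10⁻⁵ = 1.802×10⁻⁵ mol.
Φ = 1.76×10⁻⁵ mol / 1.802×10⁻⁵ mol photons = 0.977.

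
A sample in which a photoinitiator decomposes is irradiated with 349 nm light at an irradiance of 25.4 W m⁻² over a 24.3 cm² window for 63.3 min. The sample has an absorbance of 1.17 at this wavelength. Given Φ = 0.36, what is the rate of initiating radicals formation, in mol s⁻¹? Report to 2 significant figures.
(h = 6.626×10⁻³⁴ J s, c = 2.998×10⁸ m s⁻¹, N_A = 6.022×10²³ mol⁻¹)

6.0×10⁻⁸ mol s⁻¹

Photon energy at 349 nm: hc/λ = (6.626×10⁻³⁴)(2.998×10⁸)/(349×10⁻⁹) = 5.692×10⁻¹⁹ J.
Energy delivered: (25.4 W m⁻²)(24.3×10⁻⁴ m²)(3798 s) = 234.4 J.
Photons incident: 234.4 / 5.692×10⁻¹⁹ = 4.118×10²⁰, i.e. 4.118×10²⁰/6.022×10²³ = 6.838×10⁻⁴ mol.
Fraction absorbed: 1 − 10^(−1.17) = 0.9324.
Photons absorbed: 0.9324 × 6.838×10⁻⁴ = 6.376×10⁻⁴ mol.
Product formed: 0.36 × 6.376×10⁻⁴ = 2.295×10⁻⁴ mol.
Rate: 2.295×10⁻⁴ / 3798 s = 6.0×10⁻⁸ mol s⁻¹.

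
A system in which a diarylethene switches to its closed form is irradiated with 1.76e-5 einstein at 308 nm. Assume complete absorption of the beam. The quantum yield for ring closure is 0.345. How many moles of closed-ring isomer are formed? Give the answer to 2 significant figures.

6.1e-6 mol

Product: Φ × n_abs = 0.345 × 1.76e-5 = 6.072e-6 mol.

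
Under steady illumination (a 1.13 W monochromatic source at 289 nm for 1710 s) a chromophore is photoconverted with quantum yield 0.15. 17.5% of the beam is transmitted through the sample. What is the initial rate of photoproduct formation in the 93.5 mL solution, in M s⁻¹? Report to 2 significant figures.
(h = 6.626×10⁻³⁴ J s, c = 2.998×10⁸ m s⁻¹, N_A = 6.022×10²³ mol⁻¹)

Photon energy at 289 nm: hc/λ = (6.626×10⁻³⁴)(2.998×10⁸)/(289×10⁻⁹) = 6.874×10⁻¹⁹ J.
Energy delivered: (1.13 W)(1710 s) = 1932 J.
Photons incident: 1932 / 6.874×10⁻¹⁹ = 2.811×10²¹, i.e. 2.811×10²¹/6.022×10²³ = 0.004668 mol.
Fraction absorbed: 1 − 17.5/100 = 0.8250.
Photons absorbed: 0.8250 × 0.004668 = 0.003851 mol.
Product formed: 0.15 × 0.003851 = 5.777×10⁻⁴ mol.
Rate: 5.777×10⁻⁴ mol / (1710 s × 0.0935 L) = 3.6×10⁻⁶ M s⁻¹.

3.6×10⁻⁶ M s⁻¹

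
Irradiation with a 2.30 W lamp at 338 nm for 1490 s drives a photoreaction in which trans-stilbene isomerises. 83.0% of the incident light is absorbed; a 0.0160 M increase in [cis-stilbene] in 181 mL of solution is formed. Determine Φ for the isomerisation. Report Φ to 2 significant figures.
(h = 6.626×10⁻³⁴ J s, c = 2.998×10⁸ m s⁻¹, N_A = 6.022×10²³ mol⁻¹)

Product: (0.0160 M)(0.181 L) = 0.002896 mol.
Photon energy at 338 nm: hc/λ = (6.626×10⁻³⁴)(2.998×10⁸)/(338×10⁻⁹) = 5.877×10⁻¹⁹ J.
Energy delivered: (2.30 W)(1490 s) = 3427 J.
Photons incident: 3427 / 5.877×10⁻¹⁹ = 5.831×10²¹, i.e. 5.831×10²¹/6.022×10²³ = 0.009683 mol.
Photons absorbed: 0.830 × 0.009683 = 0.008037 mol.
Φ = 0.002896 mol / 0.008037 mol photons = 0.36.

Φ = 0.36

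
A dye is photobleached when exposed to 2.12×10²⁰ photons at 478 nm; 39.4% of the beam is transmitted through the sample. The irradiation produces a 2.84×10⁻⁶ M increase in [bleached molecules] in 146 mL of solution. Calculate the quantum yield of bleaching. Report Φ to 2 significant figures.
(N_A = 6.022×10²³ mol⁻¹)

Φ = 0.0019

Product: (2.84×10⁻⁶ M)(0.146 L) = 4.146×10⁻⁷ mol.
Moles of photons: 2.12×10²⁰ / 6.022×10²³ = 3.520×10⁻⁴ mol.
Fraction absorbed: 1 − 39.4/100 = 0.6060.
Photons absorbed: 0.6060 × 3.520×10⁻⁴ = 2.133×10⁻⁴ mol.
Φ = 4.146×10⁻⁷ mol / 2.133×10⁻⁴ mol photons = 0.0019.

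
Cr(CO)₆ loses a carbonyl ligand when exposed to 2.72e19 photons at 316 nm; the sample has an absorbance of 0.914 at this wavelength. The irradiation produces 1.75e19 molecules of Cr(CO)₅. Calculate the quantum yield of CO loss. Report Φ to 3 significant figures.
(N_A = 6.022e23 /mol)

Product: 1.75e19 / 6.022e23 = 2.906e-5 mol.
Moles of photons: 2.72e19 / 6.022e23 = 4.517e-5 mol.
Fraction absorbed: 1 − 10^(−0.914) = 0.8781.
Photons absorbed: 0.8781 × 4.517e-5 = 3.966e-5 mol.
Φ = 2.906e-5 mol / 3.966e-5 mol photons = 0.733.

Φ = 0.733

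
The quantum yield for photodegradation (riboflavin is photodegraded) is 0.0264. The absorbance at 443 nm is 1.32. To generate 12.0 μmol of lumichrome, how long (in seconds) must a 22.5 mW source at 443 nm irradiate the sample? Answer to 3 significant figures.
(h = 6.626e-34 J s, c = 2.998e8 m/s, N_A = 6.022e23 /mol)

Product: 12.0 μmol = 1.20e-5 mol.
Photons that must be absorbed: 1.20e-5 / 0.0264 = 4.545e-4 mol.
Fraction absorbed: 1 − 10^(−1.32) = 0.9521.
Incident photons needed: 4.545e-4 / 0.9521 = 4.774e-4 mol.
Photon energy: hc/λ = 4.484e-19 J; per mole, 2.700e5 J mol⁻¹.
Energy required: 4.774e-4 × 2.700e5 = 128.9 J.
Time: 128.9 J / 0.0225 W = 5730 s.

t ≈ 5730 s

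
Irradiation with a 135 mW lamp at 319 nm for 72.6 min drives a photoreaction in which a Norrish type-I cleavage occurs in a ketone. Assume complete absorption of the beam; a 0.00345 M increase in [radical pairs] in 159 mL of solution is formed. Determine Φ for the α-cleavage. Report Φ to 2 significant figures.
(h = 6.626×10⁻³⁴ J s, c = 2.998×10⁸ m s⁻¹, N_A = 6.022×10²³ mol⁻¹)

Φ = 0.35

Product: (0.00345 M)(0.159 L) = 5.486×10⁻⁴ mol.
Photon energy at 319 nm: hc/λ = (6.626×10⁻³⁴)(2.998×10⁸)/(319×10⁻⁹) = 6.227×10⁻¹⁹ J.
Energy delivered: (135 mW)(4356 s) = 588.1 J.
Photons incident: 588.1 / 6.227×10⁻¹⁹ = 9.444×10²⁰, i.e. 9.444×10²⁰/6.022×10²³ = 0.001568 mol.
Φ = 5.486×10⁻⁴ mol / 0.001568 mol photons = 0.35.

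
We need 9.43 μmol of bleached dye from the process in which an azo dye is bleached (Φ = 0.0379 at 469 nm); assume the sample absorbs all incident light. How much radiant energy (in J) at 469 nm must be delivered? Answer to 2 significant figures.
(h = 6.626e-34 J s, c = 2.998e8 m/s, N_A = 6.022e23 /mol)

Product: 9.43 μmol = 9.43e-6 mol.
Photons that must be absorbed: 9.43e-6 / 0.0379 = 2.488e-4 mol.
Photon energy: hc/λ = 4.236e-19 J; per mole, 2.551e5 J mol⁻¹.
Energy required: 2.488e-4 × 2.551e5 = 63 J.

63 J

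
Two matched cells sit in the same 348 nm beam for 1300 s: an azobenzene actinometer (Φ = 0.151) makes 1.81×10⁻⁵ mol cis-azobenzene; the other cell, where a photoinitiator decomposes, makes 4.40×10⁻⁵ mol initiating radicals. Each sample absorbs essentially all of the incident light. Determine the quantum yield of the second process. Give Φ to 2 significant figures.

Φ = 0.37

Photons absorbed by the actinometer: 1.81×10⁻⁵ / 0.151 = 1.199×10⁻⁴ mol.
Φ(unknown) = 4.40×10⁻⁵ / 1.199×10⁻⁴ = 0.37.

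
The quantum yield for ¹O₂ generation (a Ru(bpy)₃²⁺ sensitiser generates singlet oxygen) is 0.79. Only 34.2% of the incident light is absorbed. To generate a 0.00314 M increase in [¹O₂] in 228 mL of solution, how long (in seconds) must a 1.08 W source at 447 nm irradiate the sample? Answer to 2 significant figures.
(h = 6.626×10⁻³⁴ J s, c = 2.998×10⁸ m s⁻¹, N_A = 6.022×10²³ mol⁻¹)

Product: (0.00314 M)(0.228 L) = 7.159×10⁻⁴ mol.
Photons that must be absorbed: 7.159×10⁻⁴ / 0.79 = 9.062×10⁻⁴ mol.
Incident photons needed: 9.062×10⁻⁴ / 0.342 = 0.002650 mol.
Photon energy: hc/λ = 4.444×10⁻¹⁹ J; per mole, 2.676×10⁵ J mol⁻¹.
Energy required: 0.002650 × 2.676×10⁵ = 709.1 J.
Time: 709.1 J / 1.08 W = 660 s.

t ≈ 660 s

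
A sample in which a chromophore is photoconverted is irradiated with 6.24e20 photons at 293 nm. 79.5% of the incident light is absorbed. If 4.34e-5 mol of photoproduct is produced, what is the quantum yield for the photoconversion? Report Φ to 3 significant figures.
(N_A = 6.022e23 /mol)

Φ = 0.0527

Moles of photons: 6.24e20 / 6.022e23 = 0.001036 mol.
Photons absorbed: 0.795 × 0.001036 = 8.236e-4 mol.
Φ = 4.34e-5 mol / 8.236e-4 mol photons = 0.0527.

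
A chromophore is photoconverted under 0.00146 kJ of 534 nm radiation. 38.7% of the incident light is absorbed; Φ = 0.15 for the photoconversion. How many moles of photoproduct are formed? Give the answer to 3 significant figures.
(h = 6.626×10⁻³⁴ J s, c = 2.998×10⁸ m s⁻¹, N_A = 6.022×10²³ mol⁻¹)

3.78×10⁻⁷ mol

Photon energy at 534 nm: hc/λ = (6.626×10⁻³⁴)(2.998×10⁸)/(534×10⁻⁹) = 3.720×10⁻¹⁹ J.
Incident energy: 0.00146 kJ = 1.46 J.
Photons incident: 1.46 / 3.720×10⁻¹⁹ = 3.925×10¹⁸, i.e. 3.925×10¹⁸/6.022×10²³ = 6.518×10⁻⁶ mol.
Photons absorbed: 0.387 × 6.518×10⁻⁶ = 2.522×10⁻⁶ mol.
Product: Φ × n_abs = 0.15 × 2.522×10⁻⁶ = 3.783×10⁻⁷ mol.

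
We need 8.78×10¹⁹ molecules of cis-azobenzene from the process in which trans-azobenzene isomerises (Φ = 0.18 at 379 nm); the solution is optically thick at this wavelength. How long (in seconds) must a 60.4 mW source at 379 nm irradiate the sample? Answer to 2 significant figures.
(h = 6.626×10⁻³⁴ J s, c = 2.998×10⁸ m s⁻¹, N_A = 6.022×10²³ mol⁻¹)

t ≈ 4200 s

Product: 8.78×10¹⁹ / 6.022×10²³ = 1.458×10⁻⁴ mol.
Photons that must be absorbed: 1.458×10⁻⁴ / 0.18 = 8.100×10⁻⁴ mol.
Photon energy: hc/λ = 5.241×10⁻¹⁹ J; per mole, 3.156×10⁵ J mol⁻¹.
Energy required: 8.100×10⁻⁴ × 3.156×10⁵ = 255.6 J.
Time: 255.6 J / 0.0604 W = 4200 s.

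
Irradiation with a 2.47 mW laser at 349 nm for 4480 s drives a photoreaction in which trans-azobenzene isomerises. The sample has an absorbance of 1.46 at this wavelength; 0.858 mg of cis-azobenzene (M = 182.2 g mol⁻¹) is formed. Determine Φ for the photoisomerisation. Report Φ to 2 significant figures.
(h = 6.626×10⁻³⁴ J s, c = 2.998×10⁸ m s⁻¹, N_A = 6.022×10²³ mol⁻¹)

Product: 0.858 mg / 182.2 g mol⁻¹ = 4.709×10⁻⁶ mol.
Photon energy at 349 nm: hc/λ = (6.626×10⁻³⁴)(2.998×10⁸)/(349×10⁻⁹) = 5.692×10⁻¹⁹ J.
Energy delivered: (2.47 mW)(4480 s) = 11.07 J.
Photons incident: 11.07 / 5.692×10⁻¹⁹ = 1.945×10¹⁹, i.e. 1.945×10¹⁹/6.022×10²³ = 3.230×10⁻⁵ mol.
Fraction absorbed: 1 − 10^(−1.46) = 0.9653.
Photons absorbed: 0.9653 × 3.230×10⁻⁵ = 3.118×10⁻⁵ mol.
Φ = 4.709×10⁻⁶ mol / 3.118×10⁻⁵ mol photons = 0.15.

Φ = 0.15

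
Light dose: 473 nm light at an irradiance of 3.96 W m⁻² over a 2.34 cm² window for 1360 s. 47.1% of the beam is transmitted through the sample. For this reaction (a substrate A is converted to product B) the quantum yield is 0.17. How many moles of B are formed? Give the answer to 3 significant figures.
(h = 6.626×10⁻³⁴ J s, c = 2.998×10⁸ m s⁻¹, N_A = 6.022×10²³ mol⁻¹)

Photon energy at 473 nm: hc/λ = (6.626×10⁻³⁴)(2.998×10⁸)/(473×10⁻⁹) = 4.200×10⁻¹⁹ J.
Energy delivered: (3.96 W m⁻²)(2.34×10⁻⁴ m²)(1360 s) = 1.260 J.
Photons incident: 1.260 / 4.200×10⁻¹⁹ = 3.000×10¹⁸, i.e. 3.000×10¹⁸/6.022×10²³ = 4.982×10⁻⁶ mol.
Fraction absorbed: 1 − 47.1/100 = 0.5290.
Photons absorbed: 0.5290 × 4.982×10⁻⁶ = 2.635×10⁻⁶ mol.
Product: Φ × n_abs = 0.17 × 2.635×10⁻⁶ = 4.480×10⁻⁷ mol.

4.48×10⁻⁷ mol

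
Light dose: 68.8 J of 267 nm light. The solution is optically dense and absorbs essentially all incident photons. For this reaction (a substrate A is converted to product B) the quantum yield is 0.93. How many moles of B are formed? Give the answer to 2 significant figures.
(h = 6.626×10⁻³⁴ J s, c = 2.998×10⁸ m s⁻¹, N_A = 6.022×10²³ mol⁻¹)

Photon energy at 267 nm: hc/λ = (6.626×10⁻³⁴)(2.998×10⁸)/(267×10⁻⁹) = 7.440×10⁻¹⁹ J.
Photons incident: 68.8 / 7.440×10⁻¹⁹ = 9.247×10¹⁹, i.e. 9.247×10¹⁹/6.022×10²³ = 1.536×10⁻⁴ mol.
Product: Φ × n_abs = 0.93 × 1.536×10⁻⁴ = 1.428×10⁻⁴ mol.

1.4×10⁻⁴ mol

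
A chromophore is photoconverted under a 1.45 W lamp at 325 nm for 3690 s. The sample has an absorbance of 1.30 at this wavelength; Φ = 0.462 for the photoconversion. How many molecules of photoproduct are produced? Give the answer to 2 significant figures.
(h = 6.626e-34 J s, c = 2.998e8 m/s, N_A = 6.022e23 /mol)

3.8e21 molecules

Photon energy at 325 nm: hc/λ = (6.626e-34)(2.998e8)/(325e-9) = 6.112e-19 J.
Energy delivered: (1.45 W)(3690 s) = 5351 J.
Photons incident: 5351 / 6.112e-19 = 8.755e21, i.e. 8.755e21/6.022e23 = 0.01454 mol.
Fraction absorbed: 1 − 10^(−1.30) = 0.9499.
Photons absorbed: 0.9499 × 0.01454 = 0.01381 mol.
Product: Φ × n_abs = 0.462 × 0.01381 = 0.006380 mol.
As a count: 0.006380 × 6.022e23 = 3.8e21.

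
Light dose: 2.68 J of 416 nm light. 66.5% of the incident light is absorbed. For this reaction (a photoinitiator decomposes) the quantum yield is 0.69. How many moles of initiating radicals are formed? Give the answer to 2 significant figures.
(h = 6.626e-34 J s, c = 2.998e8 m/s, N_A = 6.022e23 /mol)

Photon energy at 416 nm: hc/λ = (6.626e-34)(2.998e8)/(416e-9) = 4.775e-19 J.
Photons incident: 2.68 / 4.775e-19 = 5.613e18, i.e. 5.613e18/6.022e23 = 9.321e-6 mol.
Photons absorbed: 0.665 × 9.321e-6 = 6.198e-6 mol.
Product: Φ × n_abs = 0.69 × 6.198e-6 = 4.277e-6 mol.

4.3e-6 mol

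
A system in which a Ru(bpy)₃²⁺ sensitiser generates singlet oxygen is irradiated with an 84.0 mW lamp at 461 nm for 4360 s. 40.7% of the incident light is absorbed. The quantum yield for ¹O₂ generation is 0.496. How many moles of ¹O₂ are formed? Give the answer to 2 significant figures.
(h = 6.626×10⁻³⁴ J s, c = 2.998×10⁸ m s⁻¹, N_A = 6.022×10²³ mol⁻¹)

2.8×10⁻⁴ mol

Photon energy at 461 nm: hc/λ = (6.626×10⁻³⁴)(2.998×10⁸)/(461×10⁻⁹) = 4.309×10⁻¹⁹ J.
Energy delivered: (84.0 mW)(4360 s) = 366.2 J.
Photons incident: 366.2 / 4.309×10⁻¹⁹ = 8.498×10²⁰, i.e. 8.498×10²⁰/6.022×10²³ = 0.001411 mol.
Photons absorbed: 0.407 × 0.001411 = 5.743×10⁻⁴ mol.
Product: Φ × n_abs = 0.496 × 5.743×10⁻⁴ = 2.849×10⁻⁴ mol.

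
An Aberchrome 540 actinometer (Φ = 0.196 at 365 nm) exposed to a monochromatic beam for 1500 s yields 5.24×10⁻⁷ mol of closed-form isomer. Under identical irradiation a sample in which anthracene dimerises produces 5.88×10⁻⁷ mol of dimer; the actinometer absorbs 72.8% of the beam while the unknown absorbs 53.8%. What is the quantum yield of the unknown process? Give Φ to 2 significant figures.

Photons absorbed by the actinometer: 5.24×10⁻⁷ / 0.196 = 2.673×10⁻⁶ mol.
Incident flux: 2.673×10⁻⁶ / 0.728 = 3.672×10⁻⁶ einstein.
Absorbed by unknown: 0.538 × 3.672×10⁻⁶ = 1.976×10⁻⁶ mol.
Φ(unknown) = 5.88×10⁻⁷ / 1.976×10⁻⁶ = 0.30.

Φ = 0.30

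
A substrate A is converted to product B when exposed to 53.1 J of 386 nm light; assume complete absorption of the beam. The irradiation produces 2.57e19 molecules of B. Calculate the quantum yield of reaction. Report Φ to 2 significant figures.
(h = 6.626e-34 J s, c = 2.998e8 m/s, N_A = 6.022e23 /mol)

Product: 2.57e19 / 6.022e23 = 4.268e-5 mol.
Photon energy at 386 nm: hc/λ = (6.626e-34)(2.998e8)/(386e-9) = 5.146e-19 J.
Photons incident: 53.1 / 5.146e-19 = 1.032e20, i.e. 1.032e20/6.022e23 = 1.714e-4 mol.
Φ = 4.268e-5 mol / 1.714e-4 mol photons = 0.25.

Φ = 0.25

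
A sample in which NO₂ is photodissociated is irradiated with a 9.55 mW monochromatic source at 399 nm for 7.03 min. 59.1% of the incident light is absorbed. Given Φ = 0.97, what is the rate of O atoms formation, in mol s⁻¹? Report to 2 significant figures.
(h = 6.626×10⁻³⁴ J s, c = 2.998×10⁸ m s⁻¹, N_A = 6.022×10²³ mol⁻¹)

1.8×10⁻⁸ mol s⁻¹

Photon energy at 399 nm: hc/λ = (6.626×10⁻³⁴)(2.998×10⁸)/(399×10⁻⁹) = 4.979×10⁻¹⁹ J.
Energy delivered: (9.55 mW)(421.8 s) = 4.028 J.
Photons incident: 4.028 / 4.979×10⁻¹⁹ = 8.090×10¹⁸, i.e. 8.090×10¹⁸/6.022×10²³ = 1.343×10⁻⁵ mol.
Photons absorbed: 0.591 × 1.343×10⁻⁵ = 7.937×10⁻⁶ mol.
Product formed: 0.97 × 7.937×10⁻⁶ = 7.699×10⁻⁶ mol.
Rate: 7.699×10⁻⁶ / 421.8 s = 1.8×10⁻⁸ mol s⁻¹.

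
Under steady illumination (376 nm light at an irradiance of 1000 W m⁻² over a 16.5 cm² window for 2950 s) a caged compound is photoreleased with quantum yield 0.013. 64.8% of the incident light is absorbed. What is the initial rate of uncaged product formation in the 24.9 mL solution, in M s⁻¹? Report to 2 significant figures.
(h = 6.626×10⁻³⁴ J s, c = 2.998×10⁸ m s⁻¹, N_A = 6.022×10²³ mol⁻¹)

1.8×10⁻⁶ M s⁻¹

Photon energy at 376 nm: hc/λ = (6.626×10⁻³⁴)(2.998×10⁸)/(376×10⁻⁹) = 5.283×10⁻¹⁹ J.
Energy delivered: (1000 W m⁻²)(16.5×10⁻⁴ m²)(2950 s) = 4868 J.
Photons incident: 4868 / 5.283×10⁻¹⁹ = 9.214×10²¹, i.e. 9.214×10²¹/6.022×10²³ = 0.01530 mol.
Photons absorbed: 0.648 × 0.01530 = 0.009914 mol.
Product formed: 0.013 × 0.009914 = 1.289×10⁻⁴ mol.
Rate: 1.289×10⁻⁴ mol / (2950 s × 0.0249 L) = 1.8×10⁻⁶ M s⁻¹.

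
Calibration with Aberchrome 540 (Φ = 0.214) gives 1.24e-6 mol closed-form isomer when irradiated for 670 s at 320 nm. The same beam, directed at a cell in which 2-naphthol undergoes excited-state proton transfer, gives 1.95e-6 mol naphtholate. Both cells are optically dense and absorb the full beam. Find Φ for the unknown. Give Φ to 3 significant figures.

Photons absorbed by the actinometer: 1.24e-6 / 0.214 = 5.794e-6 mol.
Φ(unknown) = 1.95e-6 / 5.794e-6 = 0.337.

Φ = 0.337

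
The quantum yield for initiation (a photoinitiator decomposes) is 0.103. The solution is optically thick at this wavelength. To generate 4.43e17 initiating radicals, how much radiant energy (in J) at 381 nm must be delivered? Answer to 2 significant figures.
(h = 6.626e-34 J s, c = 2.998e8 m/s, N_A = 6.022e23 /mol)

2.2 J

Product: 4.43e17 / 6.022e23 = 7.356e-7 mol.
Photons that must be absorbed: 7.356e-7 / 0.103 = 7.142e-6 mol.
Photon energy: hc/λ = 5.214e-19 J; per mole, 3.140e5 J mol⁻¹.
Energy required: 7.142e-6 × 3.140e5 = 2.2 J.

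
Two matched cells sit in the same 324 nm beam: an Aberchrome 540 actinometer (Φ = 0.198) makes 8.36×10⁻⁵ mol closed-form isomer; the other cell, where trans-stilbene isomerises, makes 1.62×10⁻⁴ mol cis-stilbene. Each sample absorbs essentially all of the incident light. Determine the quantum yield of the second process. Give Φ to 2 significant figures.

Photons absorbed by the actinometer: 8.36×10⁻⁵ / 0.198 = 4.222×10⁻⁴ mol.
Φ(unknown) = 1.62×10⁻⁴ / 4.222×10⁻⁴ = 0.38.

Φ = 0.38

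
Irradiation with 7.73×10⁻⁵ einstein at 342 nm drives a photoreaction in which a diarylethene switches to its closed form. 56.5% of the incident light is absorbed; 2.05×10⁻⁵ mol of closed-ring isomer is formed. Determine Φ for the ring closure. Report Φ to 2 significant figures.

Φ = 0.47

Photons absorbed: 0.565 × 7.73×10⁻⁵ = 4.367×10⁻⁵ mol.
Φ = 2.05×10⁻⁵ mol / 4.367×10⁻⁵ mol photons = 0.47.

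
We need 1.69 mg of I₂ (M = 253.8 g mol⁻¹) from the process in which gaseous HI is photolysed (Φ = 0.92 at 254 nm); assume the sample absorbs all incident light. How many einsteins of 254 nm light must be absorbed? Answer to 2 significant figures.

Product: 1.69 mg / 253.8 g mol⁻¹ = 6.659×10⁻⁶ mol.
Photons that must be absorbed: 6.659×10⁻⁶ / 0.92 = 7.238×10⁻⁶ mol.

7.2×10⁻⁶ einstein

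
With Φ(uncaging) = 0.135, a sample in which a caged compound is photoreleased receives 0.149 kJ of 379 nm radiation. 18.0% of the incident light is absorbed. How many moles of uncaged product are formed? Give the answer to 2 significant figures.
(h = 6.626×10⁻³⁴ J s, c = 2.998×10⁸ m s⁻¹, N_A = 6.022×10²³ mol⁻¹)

1.1×10⁻⁵ mol

Photon energy at 379 nm: hc/λ = (6.626×10⁻³⁴)(2.998×10⁸)/(379×10⁻⁹) = 5.241×10⁻¹⁹ J.
Incident energy: 0.149 kJ = 149 J.
Photons incident: 149 / 5.241×10⁻¹⁹ = 2.843×10²⁰, i.e. 2.843×10²⁰/6.022×10²³ = 4.721×10⁻⁴ mol.
Photons absorbed: 0.180 × 4.721×10⁻⁴ = 8.498×10⁻⁵ mol.
Product: Φ × n_abs = 0.135 × 8.498×10⁻⁵ = 1.147×10⁻⁵ mol.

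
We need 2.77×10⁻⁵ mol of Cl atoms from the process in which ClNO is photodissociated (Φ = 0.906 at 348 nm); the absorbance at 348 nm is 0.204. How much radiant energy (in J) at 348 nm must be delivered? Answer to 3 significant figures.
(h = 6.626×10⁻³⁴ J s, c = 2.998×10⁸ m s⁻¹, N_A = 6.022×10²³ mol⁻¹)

28.0 J

Photons that must be absorbed: 2.77×10⁻⁵ / 0.906 = 3.057×10⁻⁵ mol.
Fraction absorbed: 1 − 10^(−0.204) = 0.3748.
Incident photons needed: 3.057×10⁻⁵ / 0.3748 = 8.156×10⁻⁵ mol.
Photon energy: hc/λ = 5.708×10⁻¹⁹ J; per mole, 3.437×10⁵ J mol⁻¹.
Energy required: 8.156×10⁻⁵ × 3.437×10⁵ = 28.0 J.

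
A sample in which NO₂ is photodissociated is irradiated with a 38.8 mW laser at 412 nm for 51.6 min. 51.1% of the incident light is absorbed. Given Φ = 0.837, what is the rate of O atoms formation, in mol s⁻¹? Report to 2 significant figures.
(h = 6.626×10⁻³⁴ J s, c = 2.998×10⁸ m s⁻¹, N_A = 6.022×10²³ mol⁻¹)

5.7×10⁻⁸ mol s⁻¹

Photon energy at 412 nm: hc/λ = (6.626×10⁻³⁴)(2.998×10⁸)/(412×10⁻⁹) = 4.822×10⁻¹⁹ J.
Energy delivered: (38.8 mW)(3096 s) = 120.1 J.
Photons incident: 120.1 / 4.822×10⁻¹⁹ = 2.491×10²⁰, i.e. 2.491×10²⁰/6.022×10²³ = 4.136×10⁻⁴ mol.
Photons absorbed: 0.511 × 4.136×10⁻⁴ = 2.113×10⁻⁴ mol.
Product formed: 0.837 × 2.113×10⁻⁴ = 1.769×10⁻⁴ mol.
Rate: 1.769×10⁻⁴ / 3096 s = 5.7×10⁻⁸ mol s⁻¹.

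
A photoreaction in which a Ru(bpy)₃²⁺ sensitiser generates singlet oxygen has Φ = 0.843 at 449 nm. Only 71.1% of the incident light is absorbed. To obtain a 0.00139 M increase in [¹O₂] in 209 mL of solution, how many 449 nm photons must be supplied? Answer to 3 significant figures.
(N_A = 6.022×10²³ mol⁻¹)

Product: (0.00139 M)(0.209 L) = 2.905×10⁻⁴ mol.
Photons that must be absorbed: 2.905×10⁻⁴ / 0.843 = 3.446×10⁻⁴ mol.
Incident photons needed: 3.446×10⁻⁴ / 0.711 = 4.847×10⁻⁴ mol.
Photon count: 4.847×10⁻⁴ × 6.022×10²³ = 2.92×10²⁰.

2.92×10²⁰ photons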